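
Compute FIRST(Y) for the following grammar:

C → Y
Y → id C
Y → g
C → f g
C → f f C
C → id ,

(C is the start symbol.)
To compute FIRST(Y), examine every production with Y on the left-hand side, reading each right-hand side left to right until a non-nullable symbol is reached.

From Y → id C:
  - id is a terminal: add 'id' and stop
From Y → g:
  - g is a terminal: add 'g' and stop

Collecting: FIRST(Y) = { 'g', 'id' }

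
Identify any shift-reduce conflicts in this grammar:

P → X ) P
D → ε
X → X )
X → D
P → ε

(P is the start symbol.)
A shift-reduce conflict occurs when an LR(0) state has both:
  - a complete (reduce) item [A → α .] (dot at the end), and
  - a shift item [B → β . c γ] (dot before a terminal).

Augment with P' → P and build the canonical LR(0) collection (I0 = CLOSURE({[P' → . P]}), then GOTO on every symbol after a dot until no new states appear). It has 6 states:
  I0: { [D → .], [P → . X ) P], [P → .], [P' → . P], [X → . D], [X → . X )] }  — 2 reduces
  I1: { [X → D .] }  — reduce
  I2: { [P' → P .] }  — accept
  I3: { [P → X . ) P], [X → X . )] }  — shift
  I4: { [D → .], [P → . X ) P], [P → .], [P → X ) . P], [X → . D], [X → . X )], [X → X ) .] }  — 3 reduces
  I5: { [P → X ) P .] }  — reduce

No state contains both a complete item and a shift item.

Answer: No shift-reduce conflicts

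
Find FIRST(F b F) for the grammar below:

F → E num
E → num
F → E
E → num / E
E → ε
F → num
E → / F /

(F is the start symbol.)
{ '/', 'b', 'num' }

FIRST sets of the non-terminals involved (from the grammar, by fixed-point iteration):
  FIRST(F) = { '/', 'num', ε }

To compute FIRST(F b F), process the symbols left to right:
Symbol F is a non-terminal. Add FIRST(F) \ {ε} = { '/', 'num' }
F is nullable (ε ∈ FIRST(F)), continue to the next symbol.
Symbol b is a terminal. Add 'b' and stop.
FIRST(F b F) = { '/', 'b', 'num' }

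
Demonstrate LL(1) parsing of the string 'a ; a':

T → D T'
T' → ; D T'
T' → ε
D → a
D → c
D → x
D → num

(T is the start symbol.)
LL(1) parsing maintains a stack (initially the start symbol over $) and the input. At each step: if the stack top is a terminal, match it against the current input token; if it is a non-terminal N, replace it with the RHS of M[N, lookahead] (the unique production whose predict set contains the lookahead).

Stack is shown with the top on the left.

Stack     Input    Action
-------------------------
T $       a ; a $  output T → D T'
D T' $    a ; a $  output D → a
a T' $    a ; a $  match 'a'
T' $      ; a $    output T' → ; D T'
; D T' $  ; a $    match ';'
D T' $    a $      output D → a
a T' $    a $      match 'a'
T' $      $        output T' → ε
$         $        accept

The string is accepted.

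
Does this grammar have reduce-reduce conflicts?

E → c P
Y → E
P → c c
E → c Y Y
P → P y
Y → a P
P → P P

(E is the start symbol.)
Augment with E' → E and build the canonical LR(0) collection (I0 = CLOSURE({[E' → . E]}), then GOTO on every symbol after a dot until no new states appear). It has 15 states:
  I0: { [E → . c P], [E → . c Y Y], [E' → . E] }  — shift
  I1: { [E' → E .] }  — accept
  I2: { [E → . c P], [E → . c Y Y], [E → c . P], [E → c . Y Y], [P → . P P], [P → . P y], [P → . c c], [Y → . E], [Y → . a P] }  — shift
  I3: { [Y → E .] }  — reduce
  I4: { [E → c P .], [P → . P P], [P → . P y], [P → . c c], [P → P . P], [P → P . y] }  — shift, reduce
  I5: { [E → . c P], [E → . c Y Y], [E → c Y . Y], [Y → . E], [Y → . a P] }  — shift
  I6: { [P → . P P], [P → . P y], [P → . c c], [Y → a . P] }  — shift
  I7: { [E → . c P], [E → . c Y Y], [E → c . P], [E → c . Y Y], [P → . P P], [P → . P y], [P → . c c], [P → c . c], [Y → . E], [Y → . a P] }  — shift
  I8: { [E → . c P], [E → . c Y Y], [E → c . P], [E → c . Y Y], [P → . P P], [P → . P y], [P → . c c], [P → c . c], [P → c c .], [Y → . E], [Y → . a P] }  — shift, reduce
  I9: { [P → . P P], [P → . P y], [P → . c c], [P → P . P], [P → P . y], [Y → a P .] }  — shift, reduce
  I10: { [P → c . c] }  — shift
  I11: { [P → c c .] }  — reduce
  I12: { [P → . P P], [P → . P y], [P → . c c], [P → P . P], [P → P . y], [P → P P .] }  — shift, reduce
  I13: { [P → P y .] }  — reduce
  I14: { [E → c Y Y .] }  — reduce

No state contains more than one complete item.

Answer: No reduce-reduce conflicts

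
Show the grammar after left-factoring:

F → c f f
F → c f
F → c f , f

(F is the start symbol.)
F → c f F'
F' → f
F' → ε
F' → , f

Left-factoring transforms A → αβ₁ | αβ₂ into A → αA' and A' → β₁ | β₂
(α is the longest common prefix among the alternatives). Repeat until
no nonterminal has two alternatives with a common prefix.

Round 1: F has alternatives sharing prefix 'c f'. Introduce F': F → c f F'
  Add: F' → f
  Add: F' → ε
  Add: F' → , f

No remaining common prefixes — done.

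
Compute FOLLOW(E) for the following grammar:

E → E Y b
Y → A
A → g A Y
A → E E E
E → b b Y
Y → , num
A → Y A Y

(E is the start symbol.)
To compute FOLLOW(E), find every occurrence of E on a right-hand side N → α E β: add FIRST(β) \ {ε}, and if β is empty or nullable also add FOLLOW(N). Iterate to a fixed point.

E is the start symbol, so $ ∈ FOLLOW(E).
In E → E Y b: E is followed by Y b, add FIRST(Y b) \ {ε} = { ',', 'b', 'g' }
In A → E E E: E is followed by E E, add FIRST(E E) \ {ε} = { 'b' }
In A → E E E: E is followed by E, add FIRST(E) \ {ε} = { 'b' }
In A → E E E: E is at the end, add FOLLOW(A)

The FOLLOW sets referred to above (computed the same way, to a fixed point):
  FOLLOW(A) = { $, ',', 'b', 'g' }

Taking the union: FOLLOW(E) = { $, ',', 'b', 'g' }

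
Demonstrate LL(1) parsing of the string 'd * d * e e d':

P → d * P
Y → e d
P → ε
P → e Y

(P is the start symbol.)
Stack is shown with the top on the left.

Stack    Input            Action
--------------------------------
P $      d * d * e e d $  output P → d * P
d * P $  d * d * e e d $  match 'd'
* P $    * d * e e d $    match '*'
P $      d * e e d $      output P → d * P
d * P $  d * e e d $      match 'd'
* P $    * e e d $        match '*'
P $      e e d $          output P → e Y
e Y $    e e d $          match 'e'
Y $      e d $            output Y → e d
e d $    e d $            match 'e'
d $      d $              match 'd'
$        $                accept

The string is accepted.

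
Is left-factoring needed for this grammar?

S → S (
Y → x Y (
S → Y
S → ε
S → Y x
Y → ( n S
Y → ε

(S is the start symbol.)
Left-factoring is needed when two productions for the same non-terminal
share a common prefix on the right-hand side.

Productions for S:
  S → S (
  S → Y
  S → ε
  S → Y x
Productions for Y:
  Y → x Y (
  Y → ( n S
  Y → ε

Found common prefix 'Y' in productions for S

Answer: Yes, S has productions with common prefix 'Y'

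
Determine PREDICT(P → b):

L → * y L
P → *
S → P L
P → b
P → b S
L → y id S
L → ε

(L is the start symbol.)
{ 'b' }

PREDICT(P → b) = (FIRST(RHS) \ {ε}) ∪ (FOLLOW(P) if ε ∈ FIRST(RHS), i.e. RHS ⇒* ε)
FIRST(b) = { 'b' }
ε ∉ FIRST(b), so FOLLOW(P) is not added.
PREDICT(P → b) = { 'b' }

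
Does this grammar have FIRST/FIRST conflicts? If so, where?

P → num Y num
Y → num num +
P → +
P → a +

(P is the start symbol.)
Productions for P:
  P → num Y num: FIRST = { 'num' }
  P → +: FIRST = { '+' }
  P → a +: FIRST = { 'a' }
Y has only one production, so no FIRST/FIRST conflict is possible there.

All alternatives of each non-terminal have pairwise disjoint FIRST sets.

Answer: No FIRST/FIRST conflicts.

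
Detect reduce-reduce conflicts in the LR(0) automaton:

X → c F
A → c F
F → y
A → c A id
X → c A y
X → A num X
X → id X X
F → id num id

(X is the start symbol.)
Yes — I8: [A → c F .] vs [X → c F .]

Augment with X' → X and build the canonical LR(0) collection (I0 = CLOSURE({[X' → . X]}), then GOTO on every symbol after a dot until no new states appear). It has 20 states:
  I0: { [A → . c A id], [A → . c F], [X → . A num X], [X → . c A y], [X → . c F], [X → . id X X], [X' → . X] }  — shift
  I1: { [X → A . num X] }  — shift
  I2: { [X' → X .] }  — accept
  I3: { [A → . c A id], [A → . c F], [A → c . A id], [A → c . F], [F → . id num id], [F → . y], [X → c . A y], [X → c . F] }  — shift
  I4: { [A → . c A id], [A → . c F], [X → . A num X], [X → . c A y], [X → . c F], [X → . id X X], [X → id . X X] }  — shift
  I5: { [A → . c A id], [A → . c F], [X → . A num X], [X → . c A y], [X → . c F], [X → . id X X], [X → id X . X] }  — shift
  I6: { [X → id X X .] }  — reduce
  I7: { [A → c A . id], [X → c A . y] }  — shift
  I8: { [A → c F .], [X → c F .] }  — 2 reduces
  I9: { [A → . c A id], [A → . c F], [A → c . A id], [A → c . F], [F → . id num id], [F → . y] }  — shift
  I10: { [F → id . num id] }  — shift
  I11: { [F → y .] }  — reduce
  I12: { [F → id num . id] }  — shift
  I13: { [F → id num id .] }  — reduce
  I14: { [A → c A . id] }  — shift
  I15: { [A → c F .] }  — reduce
  I16: { [A → c A id .] }  — reduce
  I17: { [X → c A y .] }  — reduce
  I18: { [A → . c A id], [A → . c F], [X → . A num X], [X → . c A y], [X → . c F], [X → . id X X], [X → A num . X] }  — shift
  I19: { [X → A num X .] }  — reduce

I8 contains complete items [A → c F .], [X → c F .] — reduce-reduce conflict.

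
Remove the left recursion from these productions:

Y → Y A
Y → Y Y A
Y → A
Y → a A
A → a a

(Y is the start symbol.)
Y → A Y'
Y → a A Y'
Y' → A Y'
Y' → Y A Y'
Y' → ε
A → a a

Y is directly left-recursive. The standard transformation for
  A → A α₁ | ... | A α_m | β₁ | ... | β_n
is
  A  → β₁ A' | ... | β_n A'
  A' → α₁ A' | ... | α_m A' | ε

Y → A becomes Y → A Y'
Y → a A becomes Y → a A Y'
Y → Y A becomes Y' → A Y'
Y → Y Y A becomes Y' → Y A Y'
Add Y' → ε

Productions for other non-terminals are unchanged:
  A → a a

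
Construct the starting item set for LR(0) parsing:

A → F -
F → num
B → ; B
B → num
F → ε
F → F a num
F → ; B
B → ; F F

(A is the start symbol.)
{ [A → . F -], [A' → . A], [F → . ; B], [F → . F a num], [F → . num], [F → .] }

First, augment the grammar with A' → A
I₀ = CLOSURE({ [A' → . A] }):
  [A' → . A] has the dot before A: add [A → . F -]
  [A → . F -] has the dot before F: add [F → . num], [F → .], [F → . F a num], [F → . ; B]
No further items can be added.

I₀ = { [A → . F -], [A' → . A], [F → . ; B], [F → . F a num], [F → . num], [F → .] }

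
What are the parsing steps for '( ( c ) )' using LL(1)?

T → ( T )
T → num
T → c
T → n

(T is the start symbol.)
LL(1) parsing maintains a stack (initially the start symbol over $) and the input. At each step: if the stack top is a terminal, match it against the current input token; if it is a non-terminal N, replace it with the RHS of M[N, lookahead] (the unique production whose predict set contains the lookahead).

Stack is shown with the top on the left.

Stack      Input        Action
------------------------------
T $        ( ( c ) ) $  output T → ( T )
( T ) $    ( ( c ) ) $  match '('
T ) $      ( c ) ) $    output T → ( T )
( T ) ) $  ( c ) ) $    match '('
T ) ) $    c ) ) $      output T → c
c ) ) $    c ) ) $      match 'c'
) ) $      ) ) $        match ')'
) $        ) $          match ')'
$          $            accept

The string is accepted.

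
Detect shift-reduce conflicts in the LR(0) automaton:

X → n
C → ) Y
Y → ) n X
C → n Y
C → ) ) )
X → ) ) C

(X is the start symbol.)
No shift-reduce conflicts

Augment with X' → X and build the canonical LR(0) collection (I0 = CLOSURE({[X' → . X]}), then GOTO on every symbol after a dot until no new states appear). It has 15 states:
  I0: { [X → . ) ) C], [X → . n], [X' → . X] }  — shift
  I1: { [X → ) . ) C] }  — shift
  I2: { [X' → X .] }  — accept
  I3: { [X → n .] }  — reduce
  I4: { [C → . ) ) )], [C → . ) Y], [C → . n Y], [X → ) ) . C] }  — shift
  I5: { [C → ) . ) )], [C → ) . Y], [Y → . ) n X] }  — shift
  I6: { [X → ) ) C .] }  — reduce
  I7: { [C → n . Y], [Y → . ) n X] }  — shift
  I8: { [Y → ) . n X] }  — shift
  I9: { [C → n Y .] }  — reduce
  I10: { [X → . ) ) C], [X → . n], [Y → ) n . X] }  — shift
  I11: { [Y → ) n X .] }  — reduce
  I12: { [C → ) ) . )], [Y → ) . n X] }  — shift
  I13: { [C → ) Y .] }  — reduce
  I14: { [C → ) ) ) .] }  — reduce

No state contains both a complete item and a shift item.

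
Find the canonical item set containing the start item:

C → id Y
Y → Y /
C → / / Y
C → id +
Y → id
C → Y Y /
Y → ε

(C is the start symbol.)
First, augment the grammar with C' → C
I₀ = CLOSURE({ [C' → . C] }):
  [C' → . C] has the dot before C: add [C → . id Y], [C → . / / Y], [C → . id +], [C → . Y Y /]
  [C → . Y Y /] has the dot before Y: add [Y → . Y /], [Y → . id], [Y → .]
No further items can be added.

I₀ = { [C → . / / Y], [C → . Y Y /], [C → . id +], [C → . id Y], [C' → . C], [Y → . Y /], [Y → . id], [Y → .] }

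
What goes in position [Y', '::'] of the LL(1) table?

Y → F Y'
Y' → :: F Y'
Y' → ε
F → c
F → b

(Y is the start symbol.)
To find M[Y', '::'], we find productions for Y' where '::' is in the predict set (PREDICT(N → α) = (FIRST(α) \ {ε}) ∪ (FOLLOW(N) if α ⇒* ε)).

Relevant sets:
  FOLLOW(Y') = { $ }

Y' → :: F Y': PREDICT = { '::' }
  '::' is in predict set, so this production goes in M[Y', '::']
Y' → ε: PREDICT = { $ }

M[Y', '::'] = Y' → :: F Y'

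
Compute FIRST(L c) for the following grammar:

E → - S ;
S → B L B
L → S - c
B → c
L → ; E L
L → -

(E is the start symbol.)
{ '-', ';', 'c' }

FIRST sets of the non-terminals involved (from the grammar, by fixed-point iteration):
  FIRST(L) = { '-', ';', 'c' }

To compute FIRST(L c), process the symbols left to right:
Symbol L is a non-terminal. Add FIRST(L) \ {ε} = { '-', ';', 'c' }
L is not nullable (ε ∉ FIRST(L)), so stop here.
FIRST(L c) = { '-', ';', 'c' }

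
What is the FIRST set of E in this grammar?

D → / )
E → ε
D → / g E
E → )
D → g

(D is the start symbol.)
To compute FIRST(E), examine every production with E on the left-hand side, reading each right-hand side left to right until a non-nullable symbol is reached.

From E → ε:
  - ε-production, so ε ∈ FIRST(E)
From E → ):
  - ')' is a terminal: add ')' and stop

Collecting: FIRST(E) = { ')', ε }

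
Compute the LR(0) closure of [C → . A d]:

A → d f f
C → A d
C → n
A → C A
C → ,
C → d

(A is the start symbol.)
{ [A → . C A], [A → . d f f], [C → . ,], [C → . A d], [C → . d], [C → . n] }

Start with: [C → . A d]
  [C → . A d] has the dot before A: add [A → . d f f], [A → . C A]
  [A → . C A] has the dot before C: add [C → . n], [C → . ,], [C → . d]
No further items can be added.

CLOSURE = { [A → . C A], [A → . d f f], [C → . ,], [C → . A d], [C → . d], [C → . n] }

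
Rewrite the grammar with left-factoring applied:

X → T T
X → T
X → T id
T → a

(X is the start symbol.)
X → T X'
X' → T
X' → ε
X' → id
T → a

Left-factoring transforms A → αβ₁ | αβ₂ into A → αA' and A' → β₁ | β₂
(α is the longest common prefix among the alternatives). Repeat until
no nonterminal has two alternatives with a common prefix.

Round 1: X has alternatives sharing prefix 'T'. Introduce X': X → T X'
  Add: X' → T
  Add: X' → ε
  Add: X' → id

No remaining common prefixes — done.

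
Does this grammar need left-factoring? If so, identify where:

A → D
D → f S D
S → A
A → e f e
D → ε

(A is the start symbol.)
Left-factoring is needed when two productions for the same non-terminal
share a common prefix on the right-hand side.

Productions for A:
  A → D
  A → e f e
Productions for D:
  D → f S D
  D → ε

No common prefixes found.

Answer: No, left-factoring is not needed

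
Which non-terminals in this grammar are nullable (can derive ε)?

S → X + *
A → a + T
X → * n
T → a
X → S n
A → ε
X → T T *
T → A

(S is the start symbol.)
{ 'A', 'T' }

ε-productions: A → ε
So A is immediately nullable.
T → A: every symbol on the right is nullable, so T is nullable too.
No further non-terminal can be added: every production for the remaining non-terminals contains a terminal or a non-nullable non-terminal.
Nullable = { 'A', 'T' }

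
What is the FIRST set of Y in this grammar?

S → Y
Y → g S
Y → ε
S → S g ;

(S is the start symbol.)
From Y → g S:
  - g is a terminal: add 'g' and stop
From Y → ε:
  - ε-production, so ε ∈ FIRST(Y)

Collecting: FIRST(Y) = { 'g', ε }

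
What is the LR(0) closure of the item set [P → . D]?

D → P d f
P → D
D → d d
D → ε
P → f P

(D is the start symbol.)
To compute CLOSURE, for each item [A → α.Bβ] where B is a non-terminal, add [B → .γ] for all productions B → γ; repeat for the newly added items until nothing changes.

Start with: [P → . D]
  [P → . D] has the dot before D: add [D → . P d f], [D → . d d], [D → .]
  [D → . P d f] has the dot before P: add [P → . f P]
No further items can be added.

CLOSURE = { [D → . P d f], [D → . d d], [D → .], [P → . D], [P → . f P] }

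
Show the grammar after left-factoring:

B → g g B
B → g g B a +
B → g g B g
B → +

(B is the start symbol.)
B → g g B B'
B' → ε
B' → a +
B' → g
B → +

Left-factoring transforms A → αβ₁ | αβ₂ into A → αA' and A' → β₁ | β₂
(α is the longest common prefix among the alternatives). Repeat until
no nonterminal has two alternatives with a common prefix.

Round 1: B has alternatives sharing prefix 'g g B'. Introduce B': B → g g B B'
  Add: B' → ε
  Add: B' → a +
  Add: B' → g

No remaining common prefixes — done.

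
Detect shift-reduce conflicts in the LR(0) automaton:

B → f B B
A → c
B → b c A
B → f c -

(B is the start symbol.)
A shift-reduce conflict occurs when an LR(0) state has both:
  - a complete (reduce) item [A → α .] (dot at the end), and
  - a shift item [B → β . c γ] (dot before a terminal).

Augment with B' → B and build the canonical LR(0) collection (I0 = CLOSURE({[B' → . B]}), then GOTO on every symbol after a dot until no new states appear). It has 11 states:
  I0: { [B → . b c A], [B → . f B B], [B → . f c -], [B' → . B] }  — shift
  I1: { [B' → B .] }  — accept
  I2: { [B → b . c A] }  — shift
  I3: { [B → . b c A], [B → . f B B], [B → . f c -], [B → f . B B], [B → f . c -] }  — shift
  I4: { [B → . b c A], [B → . f B B], [B → . f c -], [B → f B . B] }  — shift
  I5: { [B → f c . -] }  — shift
  I6: { [B → f c - .] }  — reduce
  I7: { [B → f B B .] }  — reduce
  I8: { [A → . c], [B → b c . A] }  — shift
  I9: { [B → b c A .] }  — reduce
  I10: { [A → c .] }  — reduce

No state contains both a complete item and a shift item.

Answer: No shift-reduce conflicts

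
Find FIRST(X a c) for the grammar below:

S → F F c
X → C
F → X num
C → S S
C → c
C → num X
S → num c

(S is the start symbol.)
{ 'c', 'num' }

FIRST sets of the non-terminals involved (from the grammar, by fixed-point iteration):
  FIRST(X) = { 'c', 'num' }

To compute FIRST(X a c), process the symbols left to right:
Symbol X is a non-terminal. Add FIRST(X) \ {ε} = { 'c', 'num' }
X is not nullable (ε ∉ FIRST(X)), so stop here.
FIRST(X a c) = { 'c', 'num' }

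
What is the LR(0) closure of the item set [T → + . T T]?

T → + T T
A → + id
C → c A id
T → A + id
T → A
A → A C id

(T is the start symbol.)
{ [A → . + id], [A → . A C id], [T → + . T T], [T → . + T T], [T → . A + id], [T → . A] }

Start with: [T → + . T T]
  [T → + . T T] has the dot before T: add [T → . + T T], [T → . A + id], [T → . A]
  [T → . A + id] has the dot before A: add [A → . + id], [A → . A C id]
No further items can be added.

CLOSURE = { [A → . + id], [A → . A C id], [T → + . T T], [T → . + T T], [T → . A + id], [T → . A] }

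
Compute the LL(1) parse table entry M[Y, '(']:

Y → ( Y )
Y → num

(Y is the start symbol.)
Y → ( Y )

To find M[Y, '('], we find productions for Y where '(' is in the predict set (PREDICT(N → α) = (FIRST(α) \ {ε}) ∪ (FOLLOW(N) if α ⇒* ε)).

Y → ( Y ): PREDICT = { '(' }
  '(' is in predict set, so this production goes in M[Y, '(']
Y → num: PREDICT = { 'num' }

M[Y, '('] = Y → ( Y )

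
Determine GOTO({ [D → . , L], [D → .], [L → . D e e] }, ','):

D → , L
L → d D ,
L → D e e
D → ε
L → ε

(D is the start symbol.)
GOTO(I, ',') = CLOSURE({ [A → αX.β] : [A → α.Xβ] ∈ I, X = ',' })

Items with dot before ',', with the dot advanced:
  [D → . , L] → [D → , . L]
Closure of the advanced items:
  [D → , . L] has the dot before L: add [L → . d D ,], [L → . D e e], [L → .]
  [L → . D e e] has the dot before D: add [D → . , L], [D → .]

GOTO = { [D → , . L], [D → . , L], [D → .], [L → . D e e], [L → . d D ,], [L → .] }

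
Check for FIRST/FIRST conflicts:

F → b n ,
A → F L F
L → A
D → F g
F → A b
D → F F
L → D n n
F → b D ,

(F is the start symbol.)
A FIRST/FIRST conflict occurs when two productions N → α and N → β for the same non-terminal have FIRST(α) ∩ FIRST(β) ≠ ∅ (with ε ∈ FIRST of a nullable right-hand side, so two nullable alternatives also conflict).

FIRST sets of the non-terminals at (or reachable through a nullable prefix from) the front of some alternative:
  FIRST(A) = { 'b' }
  FIRST(D) = { 'b' }
  FIRST(F) = { 'b' }

Productions for F:
  F → b n ,: FIRST = { 'b' }
  F → A b: FIRST = { 'b' }
  F → b D ,: FIRST = { 'b' }
Productions for L:
  L → A: FIRST = { 'b' }
  L → D n n: FIRST = { 'b' }
Productions for D:
  D → F g: FIRST = { 'b' }
  D → F F: FIRST = { 'b' }
A has only one production, so no FIRST/FIRST conflict is possible there.

Conflict for F: F → b n , and F → A b
  Overlap: { 'b' }
Conflict for F: F → b n , and F → b D ,
  Overlap: { 'b' }
Conflict for F: F → A b and F → b D ,
  Overlap: { 'b' }
Conflict for L: L → A and L → D n n
  Overlap: { 'b' }
Conflict for D: D → F g and D → F F
  Overlap: { 'b' }

Answer: Yes. F → b n ',' / F → A b on { 'b' }; F → b n ',' / F → b D ',' on { 'b' }; F → A b / F → b D ',' on { 'b' }; L → A / L → D n n on { 'b' }; D → F g / D → F F on { 'b' }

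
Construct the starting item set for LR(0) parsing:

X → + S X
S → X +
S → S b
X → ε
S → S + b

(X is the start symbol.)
{ [X → . + S X], [X → .], [X' → . X] }

First, augment the grammar with X' → X
I₀ = CLOSURE({ [X' → . X] }):
  [X' → . X] has the dot before X: add [X → . + S X], [X → .]
No further items can be added.

I₀ = { [X → . + S X], [X → .], [X' → . X] }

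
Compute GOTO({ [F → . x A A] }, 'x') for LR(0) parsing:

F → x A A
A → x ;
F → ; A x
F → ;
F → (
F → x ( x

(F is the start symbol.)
{ [A → . x ;], [F → x . A A] }

GOTO(I, 'x') = CLOSURE({ [A → αX.β] : [A → α.Xβ] ∈ I, X = 'x' })

Items with dot before 'x', with the dot advanced:
  [F → . x A A] → [F → x . A A]
Closure of the advanced items:
  [F → x . A A] has the dot before A: add [A → . x ;]

GOTO = { [A → . x ;], [F → x . A A] }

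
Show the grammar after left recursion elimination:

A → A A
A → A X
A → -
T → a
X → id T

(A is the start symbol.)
A → - A'
A' → A A'
A' → X A'
A' → ε
T → a
X → id T

A is directly left-recursive. The standard transformation for
  A → A α₁ | ... | A α_m | β₁ | ... | β_n
is
  A  → β₁ A' | ... | β_n A'
  A' → α₁ A' | ... | α_m A' | ε

A → - becomes A → - A'
A → A A becomes A' → A A'
A → A X becomes A' → X A'
Add A' → ε

Productions for other non-terminals are unchanged:
  T → a
  X → id T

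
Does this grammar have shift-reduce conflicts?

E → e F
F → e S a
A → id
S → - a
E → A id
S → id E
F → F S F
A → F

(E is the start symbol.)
Yes — I3: [A → F .] vs [S → . - a]; I7: [E → e F .] vs [S → . - a]; I14: [F → F S F .] vs [S → . - a]

A shift-reduce conflict occurs when an LR(0) state has both:
  - a complete (reduce) item [A → α .] (dot at the end), and
  - a shift item [B → β . c γ] (dot before a terminal).

Augment with E' → E and build the canonical LR(0) collection (I0 = CLOSURE({[E' → . E]}), then GOTO on every symbol after a dot until no new states appear). It has 17 states:
  I0: { [A → . F], [A → . id], [E → . A id], [E → . e F], [E' → . E], [F → . F S F], [F → . e S a] }  — shift
  I1: { [E → A . id] }  — shift
  I2: { [E' → E .] }  — accept
  I3: { [A → F .], [F → F . S F], [S → . - a], [S → . id E] }  — shift, reduce
  I4: { [E → e . F], [F → . F S F], [F → . e S a], [F → e . S a], [S → . - a], [S → . id E] }  — shift
  I5: { [A → id .] }  — reduce
  I6: { [S → - . a] }  — shift
  I7: { [E → e F .], [F → F . S F], [S → . - a], [S → . id E] }  — shift, reduce
  I8: { [F → e S . a] }  — shift
  I9: { [F → e . S a], [S → . - a], [S → . id E] }  — shift
  I10: { [A → . F], [A → . id], [E → . A id], [E → . e F], [F → . F S F], [F → . e S a], [S → id . E] }  — shift
  I11: { [S → id E .] }  — reduce
  I12: { [F → e S a .] }  — reduce
  I13: { [F → . F S F], [F → . e S a], [F → F S . F] }  — shift
  I14: { [F → F . S F], [F → F S F .], [S → . - a], [S → . id E] }  — shift, reduce
  I15: { [S → - a .] }  — reduce
  I16: { [E → A id .] }  — reduce

I3 contains reduce item [A → F .] and shift items [S → . - a], [S → . id E] — shift-reduce conflict.
I7 contains reduce item [E → e F .] and shift items [S → . - a], [S → . id E] — shift-reduce conflict.
I14 contains reduce item [F → F S F .] and shift items [S → . - a], [S → . id E] — shift-reduce conflict.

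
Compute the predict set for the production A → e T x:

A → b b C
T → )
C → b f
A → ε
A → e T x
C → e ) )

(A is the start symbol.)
{ 'e' }

PREDICT(A → e T x) = (FIRST(RHS) \ {ε}) ∪ (FOLLOW(A) if ε ∈ FIRST(RHS), i.e. RHS ⇒* ε)
FIRST(e T x) = { 'e' }
ε ∉ FIRST(e T x), so FOLLOW(A) is not added.
PREDICT(A → e T x) = { 'e' }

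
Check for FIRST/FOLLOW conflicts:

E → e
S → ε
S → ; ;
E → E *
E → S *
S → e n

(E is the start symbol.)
A FIRST/FOLLOW conflict occurs when a non-terminal N has a nullable alternative N → β (β ⇒* ε) and another alternative N → α with FIRST(α) ∩ FOLLOW(N) ≠ ∅: on such a lookahead the parser cannot decide between expanding α and letting N vanish via β.

Nullable non-terminals: S.

S: nullable alternative(s) S → ε; FOLLOW(S) = { '*' }
  S → ε: FIRST \ {ε} = { } — this is the only nullable alternative, skip
  S → ; ;: FIRST \ {ε} = { ';' } — disjoint from FOLLOW(S)
  S → e n: FIRST \ {ε} = { 'e' } — disjoint from FOLLOW(S)

E has no nullable alternative, so no FIRST/FOLLOW check is needed there.

No FIRST/FOLLOW conflicts found.

Answer: No FIRST/FOLLOW conflicts.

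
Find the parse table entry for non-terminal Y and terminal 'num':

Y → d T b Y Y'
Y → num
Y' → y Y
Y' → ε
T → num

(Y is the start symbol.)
Y → num

To find M[Y, 'num'], we find productions for Y where 'num' is in the predict set (PREDICT(N → α) = (FIRST(α) \ {ε}) ∪ (FOLLOW(N) if α ⇒* ε)).

Y → d T b Y Y': PREDICT = { 'd' }
Y → num: PREDICT = { 'num' }
  'num' is in predict set, so this production goes in M[Y, 'num']

M[Y, 'num'] = Y → num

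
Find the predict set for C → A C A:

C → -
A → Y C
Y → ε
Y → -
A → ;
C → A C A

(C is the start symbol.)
PREDICT(C → A C A) = (FIRST(RHS) \ {ε}) ∪ (FOLLOW(C) if ε ∈ FIRST(RHS), i.e. RHS ⇒* ε)
FIRST(A) = { '-', ';' }
FIRST(A C A) = { '-', ';' }
ε ∉ FIRST(A C A), so FOLLOW(C) is not added.
PREDICT(C → A C A) = { '-', ';' }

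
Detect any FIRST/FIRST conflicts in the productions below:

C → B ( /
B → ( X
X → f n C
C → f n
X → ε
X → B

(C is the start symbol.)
A FIRST/FIRST conflict occurs when two productions N → α and N → β for the same non-terminal have FIRST(α) ∩ FIRST(β) ≠ ∅ (with ε ∈ FIRST of a nullable right-hand side, so two nullable alternatives also conflict).

FIRST sets of the non-terminals at (or reachable through a nullable prefix from) the front of some alternative:
  FIRST(B) = { '(' }

Productions for C:
  C → B ( /: FIRST = { '(' }
  C → f n: FIRST = { 'f' }
Productions for X:
  X → f n C: FIRST = { 'f' }
  X → ε: FIRST = { ε }
  X → B: FIRST = { '(' }
B has only one production, so no FIRST/FIRST conflict is possible there.

All alternatives of each non-terminal have pairwise disjoint FIRST sets.

Answer: No FIRST/FIRST conflicts.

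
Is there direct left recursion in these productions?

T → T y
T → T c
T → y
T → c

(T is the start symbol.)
Yes, T is left-recursive

Direct left recursion occurs when N → N α for some non-terminal N (the right-hand side begins with the left-hand side itself).

T → T y: LEFT RECURSIVE (starts with T)
T → T c: LEFT RECURSIVE (starts with T)
T → y: starts with y
T → c: starts with c

The grammar has direct left recursion on: T.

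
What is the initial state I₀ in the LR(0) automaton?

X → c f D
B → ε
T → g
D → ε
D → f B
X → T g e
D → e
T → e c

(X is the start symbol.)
{ [T → . e c], [T → . g], [X → . T g e], [X → . c f D], [X' → . X] }

First, augment the grammar with X' → X
I₀ = CLOSURE({ [X' → . X] }):
  [X' → . X] has the dot before X: add [X → . c f D], [X → . T g e]
  [X → . T g e] has the dot before T: add [T → . g], [T → . e c]
No further items can be added.

I₀ = { [T → . e c], [T → . g], [X → . T g e], [X → . c f D], [X' → . X] }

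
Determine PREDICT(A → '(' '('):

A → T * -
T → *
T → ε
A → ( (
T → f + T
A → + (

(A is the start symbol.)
PREDICT(A → '(' '(') = (FIRST(RHS) \ {ε}) ∪ (FOLLOW(A) if ε ∈ FIRST(RHS), i.e. RHS ⇒* ε)
FIRST('(' '(') = { '(' }
ε ∉ FIRST('(' '('), so FOLLOW(A) is not added.
PREDICT(A → '(' '(') = { '(' }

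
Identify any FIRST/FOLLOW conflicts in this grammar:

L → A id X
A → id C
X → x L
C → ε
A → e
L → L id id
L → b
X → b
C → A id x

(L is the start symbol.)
Yes. C → A id x with FOLLOW(C) on { 'id' }

A FIRST/FOLLOW conflict occurs when a non-terminal N has a nullable alternative N → β (β ⇒* ε) and another alternative N → α with FIRST(α) ∩ FOLLOW(N) ≠ ∅: on such a lookahead the parser cannot decide between expanding α and letting N vanish via β.

Nullable non-terminals: C.
FIRST sets used below: FIRST(A) = { 'e', 'id' }

C: nullable alternative(s) C → ε; FOLLOW(C) = { 'id' }
  C → ε: FIRST \ {ε} = { } — this is the only nullable alternative, skip
  C → A id x: FIRST \ {ε} = { 'e', 'id' } — overlaps FOLLOW(C) on { 'id' }: CONFLICT

A, L, X have no nullable alternative, so no FIRST/FOLLOW check is needed there.

So the grammar has 1 FIRST/FOLLOW conflict (marked CONFLICT above).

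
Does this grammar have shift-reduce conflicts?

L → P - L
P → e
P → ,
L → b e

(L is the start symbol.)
A shift-reduce conflict occurs when an LR(0) state has both:
  - a complete (reduce) item [A → α .] (dot at the end), and
  - a shift item [B → β . c γ] (dot before a terminal).

Augment with L' → L and build the canonical LR(0) collection (I0 = CLOSURE({[L' → . L]}), then GOTO on every symbol after a dot until no new states appear). It has 9 states:
  I0: { [L → . P - L], [L → . b e], [L' → . L], [P → . ,], [P → . e] }  — shift
  I1: { [P → , .] }  — reduce
  I2: { [L' → L .] }  — accept
  I3: { [L → P . - L] }  — shift
  I4: { [L → b . e] }  — shift
  I5: { [P → e .] }  — reduce
  I6: { [L → b e .] }  — reduce
  I7: { [L → . P - L], [L → . b e], [L → P - . L], [P → . ,], [P → . e] }  — shift
  I8: { [L → P - L .] }  — reduce

No state contains both a complete item and a shift item.

Answer: No shift-reduce conflicts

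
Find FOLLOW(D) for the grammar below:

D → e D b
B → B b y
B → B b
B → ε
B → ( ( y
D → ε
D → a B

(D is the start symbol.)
To compute FOLLOW(D), find every occurrence of D on a right-hand side N → α D β: add FIRST(β) \ {ε}, and if β is empty or nullable also add FOLLOW(N). Iterate to a fixed point.

D is the start symbol, so $ ∈ FOLLOW(D).
In D → e D b: D is followed by b, add FIRST(b) \ {ε} = { 'b' }

Taking the union: FOLLOW(D) = { $, 'b' }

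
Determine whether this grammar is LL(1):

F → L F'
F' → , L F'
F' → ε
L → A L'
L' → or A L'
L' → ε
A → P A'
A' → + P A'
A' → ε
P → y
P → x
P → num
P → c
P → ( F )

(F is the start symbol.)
Yes, the grammar is LL(1).

A grammar is LL(1) if for each non-terminal N with multiple productions, the predict sets of those productions are pairwise disjoint, where PREDICT(N → α) = (FIRST(α) \ {ε}) ∪ (FOLLOW(N) if α ⇒* ε).

Relevant sets:
  FOLLOW(F') = { $, ')' }
  FOLLOW(L') = { $, ')', ',' }
  FOLLOW(A') = { $, ')', ',', 'or' }

For F':
  PREDICT(F' → ',' L F') = { ',' }
  PREDICT(F' → ε) = { $, ')' }
For L':
  PREDICT(L' → or A L') = { 'or' }
  PREDICT(L' → ε) = { $, ')', ',' }
For A':
  PREDICT(A' → '+' P A') = { '+' }
  PREDICT(A' → ε) = { $, ')', ',', 'or' }
For P:
  PREDICT(P → y) = { 'y' }
  PREDICT(P → x) = { 'x' }
  PREDICT(P → num) = { 'num' }
  PREDICT(P → c) = { 'c' }
  PREDICT(P → '(' F ')') = { '(' }
F, L, A have a single production, so nothing to check there.

All predict sets are disjoint. The grammar IS LL(1).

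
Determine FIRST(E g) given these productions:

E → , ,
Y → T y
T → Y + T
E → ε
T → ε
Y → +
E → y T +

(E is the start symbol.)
FIRST sets of the non-terminals involved (from the grammar, by fixed-point iteration):
  FIRST(E) = { ',', 'y', ε }

To compute FIRST(E g), process the symbols left to right:
Symbol E is a non-terminal. Add FIRST(E) \ {ε} = { ',', 'y' }
E is nullable (ε ∈ FIRST(E)), continue to the next symbol.
Symbol g is a terminal. Add 'g' and stop.
FIRST(E g) = { ',', 'g', 'y' }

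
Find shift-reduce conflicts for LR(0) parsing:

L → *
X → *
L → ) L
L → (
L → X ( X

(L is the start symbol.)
No shift-reduce conflicts

A shift-reduce conflict occurs when an LR(0) state has both:
  - a complete (reduce) item [A → α .] (dot at the end), and
  - a shift item [B → β . c γ] (dot before a terminal).

Augment with L' → L and build the canonical LR(0) collection (I0 = CLOSURE({[L' → . L]}), then GOTO on every symbol after a dot until no new states appear). It has 10 states:
  I0: { [L → . (], [L → . ) L], [L → . *], [L → . X ( X], [L' → . L], [X → . *] }  — shift
  I1: { [L → ( .] }  — reduce
  I2: { [L → ) . L], [L → . (], [L → . ) L], [L → . *], [L → . X ( X], [X → . *] }  — shift
  I3: { [L → * .], [X → * .] }  — 2 reduces
  I4: { [L' → L .] }  — accept
  I5: { [L → X . ( X] }  — shift
  I6: { [L → X ( . X], [X → . *] }  — shift
  I7: { [X → * .] }  — reduce
  I8: { [L → X ( X .] }  — reduce
  I9: { [L → ) L .] }  — reduce

No state contains both a complete item and a shift item.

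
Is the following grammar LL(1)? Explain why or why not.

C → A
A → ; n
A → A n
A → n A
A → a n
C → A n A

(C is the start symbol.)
Relevant sets:
  FIRST(A) = { ';', 'a', 'n' }

For C:
  PREDICT(C → A) = { ';', 'a', 'n' }
  PREDICT(C → A n A) = { ';', 'a', 'n' }
For A:
  PREDICT(A → ';' n) = { ';' }
  PREDICT(A → A n) = { ';', 'a', 'n' }
  PREDICT(A → n A) = { 'n' }
  PREDICT(A → a n) = { 'a' }

Conflict found: Predict set conflict for C: { ';', 'a', 'n' }
The grammar is NOT LL(1).

Answer: No. Predict set conflict for C: { ';', 'a', 'n' }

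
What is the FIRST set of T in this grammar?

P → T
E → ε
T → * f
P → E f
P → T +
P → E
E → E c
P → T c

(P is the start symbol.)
{ '*' }

From T → * f:
  - '*' is a terminal: add '*' and stop

Collecting: FIRST(T) = { '*' }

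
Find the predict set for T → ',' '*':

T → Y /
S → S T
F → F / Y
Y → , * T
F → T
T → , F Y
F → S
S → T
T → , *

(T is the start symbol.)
{ ',' }

PREDICT(T → ',' '*') = (FIRST(RHS) \ {ε}) ∪ (FOLLOW(T) if ε ∈ FIRST(RHS), i.e. RHS ⇒* ε)
FIRST(',' '*') = { ',' }
ε ∉ FIRST(',' '*'), so FOLLOW(T) is not added.
PREDICT(T → ',' '*') = { ',' }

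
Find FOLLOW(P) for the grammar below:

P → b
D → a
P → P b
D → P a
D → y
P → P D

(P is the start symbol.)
To compute FOLLOW(P), find every occurrence of P on a right-hand side N → α P β: add FIRST(β) \ {ε}, and if β is empty or nullable also add FOLLOW(N). Iterate to a fixed point.

P is the start symbol, so $ ∈ FOLLOW(P).
In P → P b: P is followed by b, add FIRST(b) \ {ε} = { 'b' }
In D → P a: P is followed by a, add FIRST(a) \ {ε} = { 'a' }
In P → P D: P is followed by D, add FIRST(D) \ {ε} = { 'a', 'b', 'y' }

Taking the union: FOLLOW(P) = { $, 'a', 'b', 'y' }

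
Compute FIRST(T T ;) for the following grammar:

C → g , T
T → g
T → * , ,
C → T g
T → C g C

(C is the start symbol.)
FIRST sets of the non-terminals involved (from the grammar, by fixed-point iteration):
  FIRST(T) = { '*', 'g' }

To compute FIRST(T T ;), process the symbols left to right:
Symbol T is a non-terminal. Add FIRST(T) \ {ε} = { '*', 'g' }
T is not nullable (ε ∉ FIRST(T)), so stop here.
FIRST(T T ;) = { '*', 'g' }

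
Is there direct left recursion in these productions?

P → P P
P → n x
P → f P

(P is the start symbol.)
P → P P: LEFT RECURSIVE (starts with P)
P → n x: starts with n
P → f P: starts with f

The grammar has direct left recursion on: P.

Answer: Yes, P is left-recursive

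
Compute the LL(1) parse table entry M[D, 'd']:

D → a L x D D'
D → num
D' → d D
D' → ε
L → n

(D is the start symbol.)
Empty (error entry)

To find M[D, 'd'], we find productions for D where 'd' is in the predict set (PREDICT(N → α) = (FIRST(α) \ {ε}) ∪ (FOLLOW(N) if α ⇒* ε)).

D → a L x D D': PREDICT = { 'a' }
D → num: PREDICT = { 'num' }

M[D, 'd'] is empty (no production applies)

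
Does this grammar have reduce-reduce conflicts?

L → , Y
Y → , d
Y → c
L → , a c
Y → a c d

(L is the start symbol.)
Augment with L' → L and build the canonical LR(0) collection (I0 = CLOSURE({[L' → . L]}), then GOTO on every symbol after a dot until no new states appear). It has 10 states:
  I0: { [L → . , Y], [L → . , a c], [L' → . L] }  — shift
  I1: { [L → , . Y], [L → , . a c], [Y → . , d], [Y → . a c d], [Y → . c] }  — shift
  I2: { [L' → L .] }  — accept
  I3: { [Y → , . d] }  — shift
  I4: { [L → , Y .] }  — reduce
  I5: { [L → , a . c], [Y → a . c d] }  — shift
  I6: { [Y → c .] }  — reduce
  I7: { [L → , a c .], [Y → a c . d] }  — shift, reduce
  I8: { [Y → a c d .] }  — reduce
  I9: { [Y → , d .] }  — reduce

No state contains more than one complete item.

Answer: No reduce-reduce conflicts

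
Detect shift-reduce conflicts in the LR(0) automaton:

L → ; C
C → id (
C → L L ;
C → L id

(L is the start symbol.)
A shift-reduce conflict occurs when an LR(0) state has both:
  - a complete (reduce) item [A → α .] (dot at the end), and
  - a shift item [B → β . c γ] (dot before a terminal).

Augment with L' → L and build the canonical LR(0) collection (I0 = CLOSURE({[L' → . L]}), then GOTO on every symbol after a dot until no new states appear). It has 10 states:
  I0: { [L → . ; C], [L' → . L] }  — shift
  I1: { [C → . L L ;], [C → . L id], [C → . id (], [L → . ; C], [L → ; . C] }  — shift
  I2: { [L' → L .] }  — accept
  I3: { [L → ; C .] }  — reduce
  I4: { [C → L . L ;], [C → L . id], [L → . ; C] }  — shift
  I5: { [C → id . (] }  — shift
  I6: { [C → id ( .] }  — reduce
  I7: { [C → L L . ;] }  — shift
  I8: { [C → L id .] }  — reduce
  I9: { [C → L L ; .] }  — reduce

No state contains both a complete item and a shift item.

Answer: No shift-reduce conflicts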